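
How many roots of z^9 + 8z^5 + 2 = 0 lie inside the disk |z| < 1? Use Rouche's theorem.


Step 1: On |z| = 1 the three terms have sizes |z^9| = 1^9 = 1, |8z^5| = 8*1^5 = 8, |2| = 2
Step 2: The dominant term is g(z) = 8z^5; let h(z) = z^9 + 2 so f = g + h
Step 3: On |z| = 1: |g| = 8 and |h| <= 1 + 2 = 3
Step 4: Since 8 > 3, |h| < |g| on |z| = 1, so by Rouche f has the same number of zeros as g inside |z| < 1
Step 5: g(z) = 8z^5 has 5 zeros (at the origin, multiplicity 5) inside |z| < 1. Answer = 5

5


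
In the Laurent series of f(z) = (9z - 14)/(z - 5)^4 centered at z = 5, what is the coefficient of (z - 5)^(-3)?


Step 1: Write the numerator in powers of (z - 5): 9z - 14 = 9(z - 5) + (9*5 - 14) = 9(z - 5) + 31
Step 2: Divide by (z - 5)^4: f(z) = 31(z - 5)^(-4) + 9(z - 5)^(-3)
Step 3: This finite sum is the Laurent series of f about z = 5.
Step 4: Coefficient of (z - 5)^(-3) = coefficient of (z - 5) in the re-centred numerator = 9

9


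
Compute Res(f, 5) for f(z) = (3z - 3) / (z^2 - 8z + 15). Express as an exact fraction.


Step 1: Q(z) = z^2 - 8z + 15 = (z - 5)(z - 3)
Step 2: Q'(z) = 2z - 8
Step 3: Q'(5) = 2, P(5) = 12
Step 4: Res = P(5)/Q'(5) = 12/2 = 6

6


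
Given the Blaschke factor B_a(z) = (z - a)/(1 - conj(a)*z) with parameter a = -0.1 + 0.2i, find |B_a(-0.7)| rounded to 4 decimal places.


Step 1: Numerator z0 - a = -0.7 - (-0.1 + 0.2i) = -0.6 - 0.2i
Step 2: Denominator 1 - conj(a)*z0 = 1 - (-0.1 - 0.2i)*(-0.7) = 0.93 - 0.14i
Step 3: |z0 - a|^2 = (-0.6)^2 + (-0.2)^2 = 0.4; |1 - conj(a)*z0|^2 = 0.93^2 + (-0.14)^2 = 0.8845
Step 4: |B_a(-0.7)| = sqrt(0.4 / 0.8845) = sqrt(0.452233)
Step 5: = 0.6725

0.6725


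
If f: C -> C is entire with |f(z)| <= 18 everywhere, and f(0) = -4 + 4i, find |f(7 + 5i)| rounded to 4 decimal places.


Step 1: By Liouville's theorem, a bounded entire function is constant.
Step 2: f(z) = f(0) = -4 + 4i for all z.
Step 3: |f(w)| = |-4 + 4i| = sqrt(16 + 16)
Step 4: = 5.6569

5.6569


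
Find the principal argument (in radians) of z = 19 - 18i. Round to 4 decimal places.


Step 1: z = 19 - 18i
Step 2: arg(z) = atan2(-18, 19)
Step 3: arg(z) = -0.7584

-0.7584


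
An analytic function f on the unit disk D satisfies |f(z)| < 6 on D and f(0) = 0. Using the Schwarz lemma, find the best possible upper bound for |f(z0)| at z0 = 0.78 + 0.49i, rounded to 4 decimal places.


Step 1: g = f/6 maps D -> D with g(0) = 0, so by the Schwarz lemma |g(z)| <= |z|, i.e. |f(z)| <= 6|z|; this is sharp (f(z) = 6z).
Step 2: |z0|^2 = 0.78^2 + 0.49^2 = 0.8485
Step 3: |z0| = sqrt(0.8485) = 0.921141
Step 4: Best bound = 6 * |z0| = 6 * 0.921141 = 5.5268

5.5268


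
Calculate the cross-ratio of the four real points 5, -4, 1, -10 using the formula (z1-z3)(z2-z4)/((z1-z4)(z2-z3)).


Step 1: (z1-z3)(z2-z4) = 4 * 6 = 24
Step 2: (z1-z4)(z2-z3) = 15 * (-5) = -75
Step 3: Cross-ratio = -24/75 = -8/25

-8/25


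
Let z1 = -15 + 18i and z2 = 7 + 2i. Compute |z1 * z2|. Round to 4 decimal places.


Step 1: |z1| = sqrt((-15)^2 + 18^2) = sqrt(549)
Step 2: |z2| = sqrt(7^2 + 2^2) = sqrt(53)
Step 3: |z1*z2| = |z1|*|z2| = sqrt(549) * sqrt(53) = sqrt(549 * 53) = sqrt(29097)
Step 4: = 170.5784

170.5784


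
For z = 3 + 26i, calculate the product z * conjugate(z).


Step 1: conj(z) = 3 - 26i
Step 2: z * conj(z) = 3^2 + 26^2
Step 3: = 9 + 676 = 685

685


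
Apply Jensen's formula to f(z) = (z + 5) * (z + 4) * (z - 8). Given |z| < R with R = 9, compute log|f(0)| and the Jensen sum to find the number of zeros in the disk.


Jensen's formula: (1/2pi)*integral log|f(Re^it)|dt = log|f(0)| + sum_{|a_k|<R} log(R/|a_k|)
Step 1: f(0) = 5 * 4 * (-8) = -160
Step 2: log|f(0)| = log|-5| + log|-4| + log|8| = 5.0752
Step 3: Zeros inside |z| < 9: -5, -4, 8
Step 4: Jensen sum = log(9/5) + log(9/4) + log(9/8) = 1.5165
Step 5: n(R) = number of terms in the Jensen sum = count of zeros inside |z| < 9 = 3

3


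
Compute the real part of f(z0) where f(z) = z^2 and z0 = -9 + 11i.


Step 1: z0 = -9 + 11i
Step 2: z0^2 = (-9)^2 - 11^2 - 198i
Step 3: real part = 81 - 121 = -40

-40


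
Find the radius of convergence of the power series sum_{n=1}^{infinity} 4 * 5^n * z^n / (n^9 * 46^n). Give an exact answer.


Step 1: General term a_n = 4 * 5^n / (n^9 * 46^n)
Step 2: By the root test, |a_n|^(1/n) = 4^(1/n) * 5 / (n^(9/n) * 46) -> 5/46 as n -> infinity (since 4^(1/n) -> 1 and n^(9/n) -> 1)
Step 3: R = 1/lim|a_n|^(1/n) = 46/5

46/5


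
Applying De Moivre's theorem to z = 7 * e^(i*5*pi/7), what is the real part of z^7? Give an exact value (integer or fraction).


Step 1: By De Moivre's theorem, z^7 = 7^7 * e^(i*7*5*pi/7) = 823543 * (cos(5*pi) + i*sin(5*pi))
Step 2: |z|^7 = 7^7 = 823543
Step 3: Reduce the angle mod 2*pi: 5*pi - 4*pi = pi
Step 4: cos(pi) = -1
Step 5: Re(z^7) = 823543 * (-1) = -823543

-823543


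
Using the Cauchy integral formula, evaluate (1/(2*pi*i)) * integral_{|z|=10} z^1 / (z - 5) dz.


Step 1: f(z) = z^1, a = 5 is inside |z| = 10
Step 2: By Cauchy integral formula: (1/(2pi*i)) * integral = f(a)
Step 3: f(5) = 5^1 = 5

5


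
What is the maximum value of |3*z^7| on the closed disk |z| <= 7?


Step 1: On |z| = 7, |f(z)| = 3 * |z|^7 = 3 * 7^7
Step 2: By maximum modulus principle, maximum is on boundary.
Step 3: Maximum = 3 * 823543 = 2470629

2470629


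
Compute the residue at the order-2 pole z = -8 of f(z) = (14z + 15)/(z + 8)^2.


Step 1: Pole of order 2 at z = -8
Step 2: Res = lim d/dz [(z + 8)^2 * f(z)] as z -> -8
Step 3: (z + 8)^2 * f(z) = 14z + 15
Step 4: d/dz[14z + 15] = 14

14


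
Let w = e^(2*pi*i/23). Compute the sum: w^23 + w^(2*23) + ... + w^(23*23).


Step 1: The sum sum_{j=1}^{n} w^(k*j) equals n if n | k, else 0.
Step 2: Here n = 23, k = 23
Step 3: Does n divide k? 23 | 23 -> True
Step 4: Sum = 23

23


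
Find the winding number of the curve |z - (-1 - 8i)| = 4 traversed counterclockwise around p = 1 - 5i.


Step 1: Center c = (-1, -8), radius = 4
Step 2: |p - c|^2 = 2^2 + 3^2 = 13
Step 3: r^2 = 16
Step 4: |p-c| < r so winding number = 1

1


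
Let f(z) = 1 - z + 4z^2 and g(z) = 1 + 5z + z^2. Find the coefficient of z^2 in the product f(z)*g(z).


Step 1: z^2 term in f*g comes from: (1)*(z^2) + (-z)*(5z) + (4z^2)*(1)
Step 2: = 1 - 5 + 4
Step 3: = 0

0


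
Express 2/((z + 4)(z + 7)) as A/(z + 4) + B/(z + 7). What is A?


Step 1: Multiply both sides by (z + 4) and set z = -4
Step 2: A = 2 / (-4 + 7)
Step 3: A = 2 / 3
Step 4: A = 2/3

2/3


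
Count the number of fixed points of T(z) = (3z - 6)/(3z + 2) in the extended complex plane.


Step 1: Fixed points satisfy T(z) = z
Step 2: 3z^2 - z + 6 = 0
Step 3: Discriminant = (-1)^2 - 4*3*6 = -71
Step 4: Number of fixed points = 2

2


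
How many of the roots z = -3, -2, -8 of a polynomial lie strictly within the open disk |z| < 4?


Step 1: Check each root:
  z = -3: |-3| = 3 < 4
  z = -2: |-2| = 2 < 4
  z = -8: |-8| = 8 >= 4
Step 2: Count = 2

2


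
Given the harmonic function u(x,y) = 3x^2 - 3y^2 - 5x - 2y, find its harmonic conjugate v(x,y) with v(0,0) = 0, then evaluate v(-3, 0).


Step 1: v_x = -u_y = 6y + 2
Step 2: v_y = u_x = 6x - 5
Step 3: v = 6xy + 2x - 5y + C
Step 4: v(0,0) = 0 => C = 0
Step 5: v(-3, 0) = -6

-6


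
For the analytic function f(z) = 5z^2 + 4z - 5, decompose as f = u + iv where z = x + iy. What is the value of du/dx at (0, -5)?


Step 1: f(z) = 5(x+iy)^2 + 4(x+iy) - 5
Step 2: u = 5(x^2 - y^2) + 4x - 5
Step 3: u_x = 10x + 4
Step 4: At (0, -5): u_x = 0 + 4 = 4

4


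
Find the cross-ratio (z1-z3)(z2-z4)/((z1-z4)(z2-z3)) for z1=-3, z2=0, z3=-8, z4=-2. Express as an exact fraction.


Step 1: (z1-z3)(z2-z4) = 5 * 2 = 10
Step 2: (z1-z4)(z2-z3) = (-1) * 8 = -8
Step 3: Cross-ratio = -10/8 = -5/4

-5/4


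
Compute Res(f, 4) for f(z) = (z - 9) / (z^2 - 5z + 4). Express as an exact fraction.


Step 1: Q(z) = z^2 - 5z + 4 = (z - 4)(z - 1)
Step 2: Q'(z) = 2z - 5
Step 3: Q'(4) = 3, P(4) = -5
Step 4: Res = P(4)/Q'(4) = -5/3 = -5/3

-5/3


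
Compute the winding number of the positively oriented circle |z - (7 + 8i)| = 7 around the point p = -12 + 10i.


Step 1: Center c = (7, 8), radius = 7
Step 2: |p - c|^2 = (-19)^2 + 2^2 = 365
Step 3: r^2 = 49
Step 4: |p-c| > r so winding number = 0

0


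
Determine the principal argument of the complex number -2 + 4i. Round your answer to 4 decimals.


Step 1: z = -2 + 4i
Step 2: arg(z) = atan2(4, -2)
Step 3: arg(z) = 2.0344

2.0344


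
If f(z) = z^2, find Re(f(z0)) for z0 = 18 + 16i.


Step 1: z0 = 18 + 16i
Step 2: z0^2 = 18^2 - 16^2 + 576i
Step 3: real part = 324 - 256 = 68

68


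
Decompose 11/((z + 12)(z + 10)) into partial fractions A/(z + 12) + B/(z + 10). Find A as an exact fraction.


Step 1: Multiply both sides by (z + 12) and set z = -12
Step 2: A = 11 / (-12 + 10)
Step 3: A = 11 / (-2)
Step 4: A = -11/2

-11/2


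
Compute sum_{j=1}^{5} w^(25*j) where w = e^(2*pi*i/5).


Step 1: The sum sum_{j=1}^{n} w^(k*j) equals n if n | k, else 0.
Step 2: Here n = 5, k = 25
Step 3: Does n divide k? 5 | 25 -> True
Step 4: Sum = 5

5


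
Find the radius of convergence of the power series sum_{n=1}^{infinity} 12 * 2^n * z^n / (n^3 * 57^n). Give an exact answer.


Step 1: General term a_n = 12 * 2^n / (n^3 * 57^n)
Step 2: By the root test, |a_n|^(1/n) = 12^(1/n) * 2 / (n^(3/n) * 57) -> 2/57 as n -> infinity (since 12^(1/n) -> 1 and n^(3/n) -> 1)
Step 3: R = 1/lim|a_n|^(1/n) = 57/2

57/2


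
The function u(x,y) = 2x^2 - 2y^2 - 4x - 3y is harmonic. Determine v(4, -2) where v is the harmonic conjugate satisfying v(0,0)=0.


Step 1: v_x = -u_y = 4y + 3
Step 2: v_y = u_x = 4x - 4
Step 3: v = 4xy + 3x - 4y + C
Step 4: v(0,0) = 0 => C = 0
Step 5: v(4, -2) = -12

-12


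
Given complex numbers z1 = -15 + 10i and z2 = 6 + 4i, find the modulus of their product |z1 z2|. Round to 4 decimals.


Step 1: |z1| = sqrt((-15)^2 + 10^2) = sqrt(325)
Step 2: |z2| = sqrt(6^2 + 4^2) = sqrt(52)
Step 3: |z1*z2| = |z1|*|z2| = sqrt(325) * sqrt(52) = sqrt(325 * 52) = sqrt(16900)
Step 4: = 130.0

130.0


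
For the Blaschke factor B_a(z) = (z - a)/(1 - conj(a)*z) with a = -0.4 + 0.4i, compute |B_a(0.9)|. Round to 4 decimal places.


Step 1: Numerator z0 - a = 0.9 - (-0.4 + 0.4i) = 1.3 - 0.4i
Step 2: Denominator 1 - conj(a)*z0 = 1 - (-0.4 - 0.4i)*0.9 = 1.36 + 0.36i
Step 3: |z0 - a|^2 = 1.3^2 + (-0.4)^2 = 1.85; |1 - conj(a)*z0|^2 = 1.36^2 + 0.36^2 = 1.9792
Step 4: |B_a(0.9)| = sqrt(1.85 / 1.9792) = sqrt(0.934721)
Step 5: = 0.9668

0.9668


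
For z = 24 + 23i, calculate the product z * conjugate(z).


Step 1: conj(z) = 24 - 23i
Step 2: z * conj(z) = 24^2 + 23^2
Step 3: = 576 + 529 = 1105

1105


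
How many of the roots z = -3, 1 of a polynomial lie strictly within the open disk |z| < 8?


Step 1: Check each root:
  z = -3: |-3| = 3 < 8
  z = 1: |1| = 1 < 8
Step 2: Count = 2

2


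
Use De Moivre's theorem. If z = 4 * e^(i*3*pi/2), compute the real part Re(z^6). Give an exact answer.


Step 1: By De Moivre's theorem, z^6 = 4^6 * e^(i*6*3*pi/2) = 4096 * (cos(9*pi) + i*sin(9*pi))
Step 2: |z|^6 = 4^6 = 4096
Step 3: Reduce the angle mod 2*pi: 9*pi - 8*pi = pi
Step 4: cos(pi) = -1
Step 5: Re(z^6) = 4096 * (-1) = -4096

-4096


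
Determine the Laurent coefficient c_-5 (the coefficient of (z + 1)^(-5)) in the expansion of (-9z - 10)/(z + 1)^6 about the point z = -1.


Step 1: Write the numerator in powers of (z + 1): -9z - 10 = -9(z + 1) + (-9*(-1) - 10) = -9(z + 1) - 1
Step 2: Divide by (z + 1)^6: f(z) = -(z + 1)^(-6) - 9(z + 1)^(-5)
Step 3: This finite sum is the Laurent series of f about z = -1.
Step 4: Coefficient of (z + 1)^(-5) = coefficient of (z + 1) in the re-centred numerator = -9

-9


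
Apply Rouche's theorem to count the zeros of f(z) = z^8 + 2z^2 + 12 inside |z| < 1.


Step 1: On |z| = 1 the three terms have sizes |z^8| = 1^8 = 1, |2z^2| = 2*1^2 = 2, |12| = 12
Step 2: The dominant term is g(z) = 12; let h(z) = z^8 + 2z^2 so f = g + h
Step 3: On |z| = 1: |g| = 12 and |h| <= 1 + 2 = 3
Step 4: Since 12 > 3, |h| < |g| on |z| = 1, so by Rouche f has the same number of zeros as g inside |z| < 1
Step 5: g(z) = 12 is a nonzero constant with no zeros inside |z| < 1. Answer = 0

0


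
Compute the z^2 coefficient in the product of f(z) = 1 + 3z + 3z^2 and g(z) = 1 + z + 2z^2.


Step 1: z^2 term in f*g comes from: (1)*(2z^2) + (3z)*(z) + (3z^2)*(1)
Step 2: = 2 + 3 + 3
Step 3: = 8

8


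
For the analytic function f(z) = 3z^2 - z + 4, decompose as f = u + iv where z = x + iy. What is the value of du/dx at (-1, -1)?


Step 1: f(z) = 3(x+iy)^2 - (x+iy) + 4
Step 2: u = 3(x^2 - y^2) - x + 4
Step 3: u_x = 6x - 1
Step 4: At (-1, -1): u_x = -6 - 1 = -7

-7


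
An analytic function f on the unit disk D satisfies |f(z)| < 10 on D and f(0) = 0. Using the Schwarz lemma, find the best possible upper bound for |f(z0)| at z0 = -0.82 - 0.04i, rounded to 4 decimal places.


Step 1: g = f/10 maps D -> D with g(0) = 0, so by the Schwarz lemma |g(z)| <= |z|, i.e. |f(z)| <= 10|z|; this is sharp (f(z) = 10z).
Step 2: |z0|^2 = (-0.82)^2 + (-0.04)^2 = 0.674
Step 3: |z0| = sqrt(0.674) = 0.820975
Step 4: Best bound = 10 * |z0| = 10 * 0.820975 = 8.2098

8.2098


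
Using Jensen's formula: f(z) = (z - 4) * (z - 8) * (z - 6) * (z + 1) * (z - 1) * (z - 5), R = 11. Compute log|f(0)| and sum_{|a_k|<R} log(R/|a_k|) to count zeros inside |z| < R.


Jensen's formula: (1/2pi)*integral log|f(Re^it)|dt = log|f(0)| + sum_{|a_k|<R} log(R/|a_k|)
Step 1: f(0) = (-4) * (-8) * (-6) * 1 * (-1) * (-5) = -960
Step 2: log|f(0)| = log|4| + log|8| + log|6| + log|-1| + log|1| + log|5| = 6.8669
Step 3: Zeros inside |z| < 11: 4, 8, 6, -1, 1, 5
Step 4: Jensen sum = log(11/4) + log(11/8) + log(11/6) + log(11/1) + log(11/1) + log(11/5) = 7.5204
Step 5: n(R) = number of terms in the Jensen sum = count of zeros inside |z| < 11 = 6

6


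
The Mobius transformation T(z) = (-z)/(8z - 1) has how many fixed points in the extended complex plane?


Step 1: Fixed points satisfy T(z) = z
Step 2: 8z^2 = 0
Step 3: Discriminant = 0^2 - 4*8*0 = 0
Step 4: Number of fixed points = 1

1


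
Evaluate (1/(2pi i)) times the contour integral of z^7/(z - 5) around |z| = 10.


Step 1: f(z) = z^7, a = 5 is inside |z| = 10
Step 2: By Cauchy integral formula: (1/(2pi*i)) * integral = f(a)
Step 3: f(5) = 5^7 = 78125

78125


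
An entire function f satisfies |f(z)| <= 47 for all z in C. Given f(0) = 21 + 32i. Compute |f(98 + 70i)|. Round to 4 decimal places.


Step 1: By Liouville's theorem, a bounded entire function is constant.
Step 2: f(z) = f(0) = 21 + 32i for all z.
Step 3: |f(w)| = |21 + 32i| = sqrt(441 + 1024)
Step 4: = 38.2753

38.2753


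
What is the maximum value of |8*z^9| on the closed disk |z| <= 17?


Step 1: On |z| = 17, |f(z)| = 8 * |z|^9 = 8 * 17^9
Step 2: By maximum modulus principle, maximum is on boundary.
Step 3: Maximum = 8 * 118587876497 = 948703011976

948703011976


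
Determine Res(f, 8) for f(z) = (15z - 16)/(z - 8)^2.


Step 1: Pole of order 2 at z = 8
Step 2: Res = lim d/dz [(z - 8)^2 * f(z)] as z -> 8
Step 3: (z - 8)^2 * f(z) = 15z - 16
Step 4: d/dz[15z - 16] = 15

15


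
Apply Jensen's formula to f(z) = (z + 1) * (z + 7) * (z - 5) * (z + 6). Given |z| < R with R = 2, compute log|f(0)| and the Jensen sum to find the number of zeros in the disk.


Jensen's formula: (1/2pi)*integral log|f(Re^it)|dt = log|f(0)| + sum_{|a_k|<R} log(R/|a_k|)
Step 1: f(0) = 1 * 7 * (-5) * 6 = -210
Step 2: log|f(0)| = log|-1| + log|-7| + log|5| + log|-6| = 5.3471
Step 3: Zeros inside |z| < 2: -1
Step 4: Jensen sum = log(2/1) = 0.6931
Step 5: n(R) = number of terms in the Jensen sum = count of zeros inside |z| < 2 = 1

1


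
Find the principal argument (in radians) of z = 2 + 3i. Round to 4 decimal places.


Step 1: z = 2 + 3i
Step 2: arg(z) = atan2(3, 2)
Step 3: arg(z) = 0.9828

0.9828


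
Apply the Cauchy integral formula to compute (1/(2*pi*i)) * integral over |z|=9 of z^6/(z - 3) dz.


Step 1: f(z) = z^6, a = 3 is inside |z| = 9
Step 2: By Cauchy integral formula: (1/(2pi*i)) * integral = f(a)
Step 3: f(3) = 3^6 = 729

729


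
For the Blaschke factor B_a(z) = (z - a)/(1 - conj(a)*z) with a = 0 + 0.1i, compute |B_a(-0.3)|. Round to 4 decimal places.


Step 1: Numerator z0 - a = -0.3 - (0 + 0.1i) = -0.3 - 0.1i
Step 2: Denominator 1 - conj(a)*z0 = 1 - (0 - 0.1i)*(-0.3) = 1 - 0.03i
Step 3: |z0 - a|^2 = (-0.3)^2 + (-0.1)^2 = 0.1; |1 - conj(a)*z0|^2 = 1^2 + (-0.03)^2 = 1.0009
Step 4: |B_a(-0.3)| = sqrt(0.1 / 1.0009) = sqrt(0.09991)
Step 5: = 0.3161

0.3161


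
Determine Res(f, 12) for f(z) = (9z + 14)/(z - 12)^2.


Step 1: Pole of order 2 at z = 12
Step 2: Res = lim d/dz [(z - 12)^2 * f(z)] as z -> 12
Step 3: (z - 12)^2 * f(z) = 9z + 14
Step 4: d/dz[9z + 14] = 9

9


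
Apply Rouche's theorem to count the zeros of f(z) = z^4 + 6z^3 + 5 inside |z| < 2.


Step 1: On |z| = 2 the three terms have sizes |z^4| = 2^4 = 16, |6z^3| = 6*2^3 = 48, |5| = 5
Step 2: The dominant term is g(z) = 6z^3; let h(z) = z^4 + 5 so f = g + h
Step 3: On |z| = 2: |g| = 48 and |h| <= 16 + 5 = 21
Step 4: Since 48 > 21, |h| < |g| on |z| = 2, so by Rouche f has the same number of zeros as g inside |z| < 2
Step 5: g(z) = 6z^3 has 3 zeros (at the origin, multiplicity 3) inside |z| < 2. Answer = 3

3


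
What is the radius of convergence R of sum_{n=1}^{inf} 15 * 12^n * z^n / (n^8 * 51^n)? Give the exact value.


Step 1: General term a_n = 15 * 12^n / (n^8 * 51^n)
Step 2: By the root test, |a_n|^(1/n) = 15^(1/n) * 12 / (n^(8/n) * 51) -> 12/51 as n -> infinity (since 15^(1/n) -> 1 and n^(8/n) -> 1)
Step 3: R = 1/lim|a_n|^(1/n) = 51/12 = 17/4

17/4


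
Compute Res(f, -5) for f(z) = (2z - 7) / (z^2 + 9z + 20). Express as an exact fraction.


Step 1: Q(z) = z^2 + 9z + 20 = (z + 5)(z + 4)
Step 2: Q'(z) = 2z + 9
Step 3: Q'(-5) = -1, P(-5) = -17
Step 4: Res = P(-5)/Q'(-5) = -17/(-1) = 17

17


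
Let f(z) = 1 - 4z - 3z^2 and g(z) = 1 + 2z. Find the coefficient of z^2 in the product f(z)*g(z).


Step 1: z^2 term in f*g comes from: (1)*(0) + (-4z)*(2z) + (-3z^2)*(1)
Step 2: = 0 - 8 - 3
Step 3: = -11

-11


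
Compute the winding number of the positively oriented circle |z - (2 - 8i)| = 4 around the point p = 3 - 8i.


Step 1: Center c = (2, -8), radius = 4
Step 2: |p - c|^2 = 1^2 + 0^2 = 1
Step 3: r^2 = 16
Step 4: |p-c| < r so winding number = 1

1


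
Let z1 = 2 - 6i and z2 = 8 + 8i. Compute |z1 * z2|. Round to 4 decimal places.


Step 1: |z1| = sqrt(2^2 + (-6)^2) = sqrt(40)
Step 2: |z2| = sqrt(8^2 + 8^2) = sqrt(128)
Step 3: |z1*z2| = |z1|*|z2| = sqrt(40) * sqrt(128) = sqrt(40 * 128) = sqrt(5120)
Step 4: = 71.5542

71.5542


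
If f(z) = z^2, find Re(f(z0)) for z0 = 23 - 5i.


Step 1: z0 = 23 - 5i
Step 2: z0^2 = 23^2 - (-5)^2 - 230i
Step 3: real part = 529 - 25 = 504

504


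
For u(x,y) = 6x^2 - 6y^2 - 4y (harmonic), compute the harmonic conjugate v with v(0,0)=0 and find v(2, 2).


Step 1: v_x = -u_y = 12y + 4
Step 2: v_y = u_x = 12x + 0
Step 3: v = 12xy + 4x + C
Step 4: v(0,0) = 0 => C = 0
Step 5: v(2, 2) = 56

56


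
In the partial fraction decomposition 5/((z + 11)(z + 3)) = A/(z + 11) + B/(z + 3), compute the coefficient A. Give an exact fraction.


Step 1: Multiply both sides by (z + 11) and set z = -11
Step 2: A = 5 / (-11 + 3)
Step 3: A = 5 / (-8)
Step 4: A = -5/8

-5/8


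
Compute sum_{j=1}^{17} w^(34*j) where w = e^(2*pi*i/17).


Step 1: The sum sum_{j=1}^{n} w^(k*j) equals n if n | k, else 0.
Step 2: Here n = 17, k = 34
Step 3: Does n divide k? 17 | 34 -> True
Step 4: Sum = 17

17


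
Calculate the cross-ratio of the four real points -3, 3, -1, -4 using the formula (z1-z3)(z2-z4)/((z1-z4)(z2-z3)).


Step 1: (z1-z3)(z2-z4) = (-2) * 7 = -14
Step 2: (z1-z4)(z2-z3) = 1 * 4 = 4
Step 3: Cross-ratio = -14/4 = -7/2

-7/2


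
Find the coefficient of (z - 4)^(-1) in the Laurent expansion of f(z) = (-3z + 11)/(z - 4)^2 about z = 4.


Step 1: Write the numerator in powers of (z - 4): -3z + 11 = -3(z - 4) + (-3*4 + 11) = -3(z - 4) - 1
Step 2: Divide by (z - 4)^2: f(z) = -(z - 4)^(-2) - 3(z - 4)^(-1)
Step 3: This finite sum is the Laurent series of f about z = 4.
Step 4: Coefficient of (z - 4)^(-1) = coefficient of (z - 4) in the re-centred numerator = -3

-3


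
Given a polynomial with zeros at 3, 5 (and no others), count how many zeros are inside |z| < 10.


Step 1: Check each root:
  z = 3: |3| = 3 < 10
  z = 5: |5| = 5 < 10
Step 2: Count = 2

2


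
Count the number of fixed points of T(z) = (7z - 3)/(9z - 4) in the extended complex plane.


Step 1: Fixed points satisfy T(z) = z
Step 2: 9z^2 - 11z + 3 = 0
Step 3: Discriminant = (-11)^2 - 4*9*3 = 13
Step 4: Number of fixed points = 2

2


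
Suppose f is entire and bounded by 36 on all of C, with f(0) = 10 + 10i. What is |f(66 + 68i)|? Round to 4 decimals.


Step 1: By Liouville's theorem, a bounded entire function is constant.
Step 2: f(z) = f(0) = 10 + 10i for all z.
Step 3: |f(w)| = |10 + 10i| = sqrt(100 + 100)
Step 4: = 14.1421

14.1421


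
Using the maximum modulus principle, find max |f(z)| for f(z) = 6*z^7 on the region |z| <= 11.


Step 1: On |z| = 11, |f(z)| = 6 * |z|^7 = 6 * 11^7
Step 2: By maximum modulus principle, maximum is on boundary.
Step 3: Maximum = 6 * 19487171 = 116923026

116923026


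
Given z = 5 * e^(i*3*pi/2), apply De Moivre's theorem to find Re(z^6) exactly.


Step 1: By De Moivre's theorem, z^6 = 5^6 * e^(i*6*3*pi/2) = 15625 * (cos(9*pi) + i*sin(9*pi))
Step 2: |z|^6 = 5^6 = 15625
Step 3: Reduce the angle mod 2*pi: 9*pi - 8*pi = pi
Step 4: cos(pi) = -1
Step 5: Re(z^6) = 15625 * (-1) = -15625

-15625


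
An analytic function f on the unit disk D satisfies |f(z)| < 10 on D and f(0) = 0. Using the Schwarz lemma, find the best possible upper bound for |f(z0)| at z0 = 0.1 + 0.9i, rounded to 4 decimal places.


Step 1: g = f/10 maps D -> D with g(0) = 0, so by the Schwarz lemma |g(z)| <= |z|, i.e. |f(z)| <= 10|z|; this is sharp (f(z) = 10z).
Step 2: |z0|^2 = 0.1^2 + 0.9^2 = 0.82
Step 3: |z0| = sqrt(0.82) = 0.905539
Step 4: Best bound = 10 * |z0| = 10 * 0.905539 = 9.0554

9.0554


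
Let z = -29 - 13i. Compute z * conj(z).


Step 1: conj(z) = -29 + 13i
Step 2: z * conj(z) = (-29)^2 + (-13)^2
Step 3: = 841 + 169 = 1010

1010


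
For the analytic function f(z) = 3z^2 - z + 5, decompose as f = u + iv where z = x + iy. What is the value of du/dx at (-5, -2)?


Step 1: f(z) = 3(x+iy)^2 - (x+iy) + 5
Step 2: u = 3(x^2 - y^2) - x + 5
Step 3: u_x = 6x - 1
Step 4: At (-5, -2): u_x = -30 - 1 = -31

-31


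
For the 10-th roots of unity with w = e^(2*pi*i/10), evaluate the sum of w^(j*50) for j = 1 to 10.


Step 1: The sum sum_{j=1}^{n} w^(k*j) equals n if n | k, else 0.
Step 2: Here n = 10, k = 50
Step 3: Does n divide k? 10 | 50 -> True
Step 4: Sum = 10

10


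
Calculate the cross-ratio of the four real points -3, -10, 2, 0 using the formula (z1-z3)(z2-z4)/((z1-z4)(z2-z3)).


Step 1: (z1-z3)(z2-z4) = (-5) * (-10) = 50
Step 2: (z1-z4)(z2-z3) = (-3) * (-12) = 36
Step 3: Cross-ratio = 50/36 = 25/18

25/18


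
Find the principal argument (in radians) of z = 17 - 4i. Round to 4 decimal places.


Step 1: z = 17 - 4i
Step 2: arg(z) = atan2(-4, 17)
Step 3: arg(z) = -0.2311

-0.2311


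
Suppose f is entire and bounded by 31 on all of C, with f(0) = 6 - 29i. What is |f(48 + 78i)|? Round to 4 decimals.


Step 1: By Liouville's theorem, a bounded entire function is constant.
Step 2: f(z) = f(0) = 6 - 29i for all z.
Step 3: |f(w)| = |6 - 29i| = sqrt(36 + 841)
Step 4: = 29.6142

29.6142


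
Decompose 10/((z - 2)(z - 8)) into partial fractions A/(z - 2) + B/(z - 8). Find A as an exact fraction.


Step 1: Multiply both sides by (z - 2) and set z = 2
Step 2: A = 10 / (2 - 8)
Step 3: A = 10 / (-6)
Step 4: A = -5/3

-5/3


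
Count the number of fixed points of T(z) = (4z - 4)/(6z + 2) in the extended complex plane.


Step 1: Fixed points satisfy T(z) = z
Step 2: 6z^2 - 2z + 4 = 0
Step 3: Discriminant = (-2)^2 - 4*6*4 = -92
Step 4: Number of fixed points = 2

2


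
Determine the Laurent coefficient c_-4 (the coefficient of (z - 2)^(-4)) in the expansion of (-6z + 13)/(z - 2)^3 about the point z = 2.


Step 1: Write the numerator in powers of (z - 2): -6z + 13 = -6(z - 2) + (-6*2 + 13) = -6(z - 2) + 1
Step 2: Divide by (z - 2)^3: f(z) = (z - 2)^(-3) - 6(z - 2)^(-2)
Step 3: This finite sum is the Laurent series of f about z = 2.
Step 4: Only the powers -3 and -2 appear, so the coefficient of (z - 2)^(-4) = 0

0


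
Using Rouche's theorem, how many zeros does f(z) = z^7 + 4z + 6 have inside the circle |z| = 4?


Step 1: On |z| = 4 the three terms have sizes |z^7| = 4^7 = 16384, |4z| = 4*4 = 16, |6| = 6
Step 2: The dominant term is g(z) = z^7; let h(z) = 4z + 6 so f = g + h
Step 3: On |z| = 4: |g| = 16384 and |h| <= 16 + 6 = 22
Step 4: Since 16384 > 22, |h| < |g| on |z| = 4, so by Rouche f has the same number of zeros as g inside |z| < 4
Step 5: g(z) = z^7 has 7 zeros (all at the origin) inside |z| < 4. Answer = 7

7


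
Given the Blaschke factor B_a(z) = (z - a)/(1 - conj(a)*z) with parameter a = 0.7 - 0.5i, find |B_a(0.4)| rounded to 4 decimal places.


Step 1: Numerator z0 - a = 0.4 - (0.7 - 0.5i) = -0.3 + 0.5i
Step 2: Denominator 1 - conj(a)*z0 = 1 - (0.7 + 0.5i)*0.4 = 0.72 - 0.2i
Step 3: |z0 - a|^2 = (-0.3)^2 + 0.5^2 = 0.34; |1 - conj(a)*z0|^2 = 0.72^2 + (-0.2)^2 = 0.5584
Step 4: |B_a(0.4)| = sqrt(0.34 / 0.5584) = sqrt(0.608883)
Step 5: = 0.7803

0.7803


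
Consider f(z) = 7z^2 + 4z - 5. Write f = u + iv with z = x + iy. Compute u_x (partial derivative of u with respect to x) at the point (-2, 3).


Step 1: f(z) = 7(x+iy)^2 + 4(x+iy) - 5
Step 2: u = 7(x^2 - y^2) + 4x - 5
Step 3: u_x = 14x + 4
Step 4: At (-2, 3): u_x = -28 + 4 = -24

-24


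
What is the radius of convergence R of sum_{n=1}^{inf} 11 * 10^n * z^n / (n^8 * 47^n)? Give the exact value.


Step 1: General term a_n = 11 * 10^n / (n^8 * 47^n)
Step 2: By the root test, |a_n|^(1/n) = 11^(1/n) * 10 / (n^(8/n) * 47) -> 10/47 as n -> infinity (since 11^(1/n) -> 1 and n^(8/n) -> 1)
Step 3: R = 1/lim|a_n|^(1/n) = 47/10

47/10


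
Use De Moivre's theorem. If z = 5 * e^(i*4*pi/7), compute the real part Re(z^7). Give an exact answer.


Step 1: By De Moivre's theorem, z^7 = 5^7 * e^(i*7*4*pi/7) = 78125 * (cos(4*pi) + i*sin(4*pi))
Step 2: |z|^7 = 5^7 = 78125
Step 3: Reduce the angle mod 2*pi: 4*pi - 4*pi = 0
Step 4: cos(0) = 1
Step 5: Re(z^7) = 78125 * 1 = 78125

78125


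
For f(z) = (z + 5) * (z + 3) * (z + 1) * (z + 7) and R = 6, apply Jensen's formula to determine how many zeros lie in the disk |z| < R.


Jensen's formula: (1/2pi)*integral log|f(Re^it)|dt = log|f(0)| + sum_{|a_k|<R} log(R/|a_k|)
Step 1: f(0) = 5 * 3 * 1 * 7 = 105
Step 2: log|f(0)| = log|-5| + log|-3| + log|-1| + log|-7| = 4.654
Step 3: Zeros inside |z| < 6: -5, -3, -1
Step 4: Jensen sum = log(6/5) + log(6/3) + log(6/1) = 2.6672
Step 5: n(R) = number of terms in the Jensen sum = count of zeros inside |z| < 6 = 3

3


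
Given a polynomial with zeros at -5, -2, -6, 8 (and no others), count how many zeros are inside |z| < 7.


Step 1: Check each root:
  z = -5: |-5| = 5 < 7
  z = -2: |-2| = 2 < 7
  z = -6: |-6| = 6 < 7
  z = 8: |8| = 8 >= 7
Step 2: Count = 3

3


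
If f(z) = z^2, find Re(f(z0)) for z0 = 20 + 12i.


Step 1: z0 = 20 + 12i
Step 2: z0^2 = 20^2 - 12^2 + 480i
Step 3: real part = 400 - 144 = 256

256


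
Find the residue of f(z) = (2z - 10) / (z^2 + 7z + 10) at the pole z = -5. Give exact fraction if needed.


Step 1: Q(z) = z^2 + 7z + 10 = (z + 5)(z + 2)
Step 2: Q'(z) = 2z + 7
Step 3: Q'(-5) = -3, P(-5) = -20
Step 4: Res = P(-5)/Q'(-5) = -20/(-3) = 20/3

20/3


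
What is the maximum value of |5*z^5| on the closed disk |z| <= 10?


Step 1: On |z| = 10, |f(z)| = 5 * |z|^5 = 5 * 10^5
Step 2: By maximum modulus principle, maximum is on boundary.
Step 3: Maximum = 5 * 100000 = 500000

500000


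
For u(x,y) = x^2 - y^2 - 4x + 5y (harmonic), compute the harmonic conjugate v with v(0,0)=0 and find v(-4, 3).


Step 1: v_x = -u_y = 2y - 5
Step 2: v_y = u_x = 2x - 4
Step 3: v = 2xy - 5x - 4y + C
Step 4: v(0,0) = 0 => C = 0
Step 5: v(-4, 3) = -16

-16


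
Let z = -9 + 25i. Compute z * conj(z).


Step 1: conj(z) = -9 - 25i
Step 2: z * conj(z) = (-9)^2 + 25^2
Step 3: = 81 + 625 = 706

706


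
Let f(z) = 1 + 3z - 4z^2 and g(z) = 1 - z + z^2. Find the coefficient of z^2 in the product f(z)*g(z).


Step 1: z^2 term in f*g comes from: (1)*(z^2) + (3z)*(-z) + (-4z^2)*(1)
Step 2: = 1 - 3 - 4
Step 3: = -6

-6


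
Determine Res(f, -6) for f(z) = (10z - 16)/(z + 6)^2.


Step 1: Pole of order 2 at z = -6
Step 2: Res = lim d/dz [(z + 6)^2 * f(z)] as z -> -6
Step 3: (z + 6)^2 * f(z) = 10z - 16
Step 4: d/dz[10z - 16] = 10

10


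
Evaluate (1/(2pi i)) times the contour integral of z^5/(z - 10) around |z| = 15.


Step 1: f(z) = z^5, a = 10 is inside |z| = 15
Step 2: By Cauchy integral formula: (1/(2pi*i)) * integral = f(a)
Step 3: f(10) = 10^5 = 100000

100000


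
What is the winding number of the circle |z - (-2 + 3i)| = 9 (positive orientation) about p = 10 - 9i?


Step 1: Center c = (-2, 3), radius = 9
Step 2: |p - c|^2 = 12^2 + (-12)^2 = 288
Step 3: r^2 = 81
Step 4: |p-c| > r so winding number = 0

0


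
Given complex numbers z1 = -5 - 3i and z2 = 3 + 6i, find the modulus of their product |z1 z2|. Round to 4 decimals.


Step 1: |z1| = sqrt((-5)^2 + (-3)^2) = sqrt(34)
Step 2: |z2| = sqrt(3^2 + 6^2) = sqrt(45)
Step 3: |z1*z2| = |z1|*|z2| = sqrt(34) * sqrt(45) = sqrt(34 * 45) = sqrt(1530)
Step 4: = 39.1152

39.1152


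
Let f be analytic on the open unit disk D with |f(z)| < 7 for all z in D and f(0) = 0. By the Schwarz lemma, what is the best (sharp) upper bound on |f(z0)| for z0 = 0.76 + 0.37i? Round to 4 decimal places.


Step 1: g = f/7 maps D -> D with g(0) = 0, so by the Schwarz lemma |g(z)| <= |z|, i.e. |f(z)| <= 7|z|; this is sharp (f(z) = 7z).
Step 2: |z0|^2 = 0.76^2 + 0.37^2 = 0.7145
Step 3: |z0| = sqrt(0.7145) = 0.845281
Step 4: Best bound = 7 * |z0| = 7 * 0.845281 = 5.917

5.917


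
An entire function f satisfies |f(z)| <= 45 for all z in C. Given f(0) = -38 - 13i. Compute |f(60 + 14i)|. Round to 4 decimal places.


Step 1: By Liouville's theorem, a bounded entire function is constant.
Step 2: f(z) = f(0) = -38 - 13i for all z.
Step 3: |f(w)| = |-38 - 13i| = sqrt(1444 + 169)
Step 4: = 40.1622

40.1622


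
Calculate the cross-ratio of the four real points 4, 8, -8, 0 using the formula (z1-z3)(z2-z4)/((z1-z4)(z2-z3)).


Step 1: (z1-z3)(z2-z4) = 12 * 8 = 96
Step 2: (z1-z4)(z2-z3) = 4 * 16 = 64
Step 3: Cross-ratio = 96/64 = 3/2

3/2


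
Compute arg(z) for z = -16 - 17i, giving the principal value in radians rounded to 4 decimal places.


Step 1: z = -16 - 17i
Step 2: arg(z) = atan2(-17, -16)
Step 3: arg(z) = -2.3259

-2.3259


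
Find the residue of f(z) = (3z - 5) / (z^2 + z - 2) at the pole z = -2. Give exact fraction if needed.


Step 1: Q(z) = z^2 + z - 2 = (z + 2)(z - 1)
Step 2: Q'(z) = 2z + 1
Step 3: Q'(-2) = -3, P(-2) = -11
Step 4: Res = P(-2)/Q'(-2) = -11/(-3) = 11/3

11/3


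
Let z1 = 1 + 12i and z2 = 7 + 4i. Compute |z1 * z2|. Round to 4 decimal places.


Step 1: |z1| = sqrt(1^2 + 12^2) = sqrt(145)
Step 2: |z2| = sqrt(7^2 + 4^2) = sqrt(65)
Step 3: |z1*z2| = |z1|*|z2| = sqrt(145) * sqrt(65) = sqrt(145 * 65) = sqrt(9425)
Step 4: = 97.0824

97.0824


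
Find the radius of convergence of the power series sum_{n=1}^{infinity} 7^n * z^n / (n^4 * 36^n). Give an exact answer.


Step 1: General term a_n = 7^n / (n^4 * 36^n)
Step 2: By the root test, |a_n|^(1/n) = 7 / (n^(4/n) * 36) -> 7/36 as n -> infinity (since n^(4/n) -> 1)
Step 3: R = 1/lim|a_n|^(1/n) = 36/7

36/7


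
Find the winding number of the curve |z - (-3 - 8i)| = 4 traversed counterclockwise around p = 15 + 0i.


Step 1: Center c = (-3, -8), radius = 4
Step 2: |p - c|^2 = 18^2 + 8^2 = 388
Step 3: r^2 = 16
Step 4: |p-c| > r so winding number = 0

0


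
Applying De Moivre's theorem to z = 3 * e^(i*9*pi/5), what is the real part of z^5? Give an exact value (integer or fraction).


Step 1: By De Moivre's theorem, z^5 = 3^5 * e^(i*5*9*pi/5) = 243 * (cos(9*pi) + i*sin(9*pi))
Step 2: |z|^5 = 3^5 = 243
Step 3: Reduce the angle mod 2*pi: 9*pi - 8*pi = pi
Step 4: cos(pi) = -1
Step 5: Re(z^5) = 243 * (-1) = -243

-243


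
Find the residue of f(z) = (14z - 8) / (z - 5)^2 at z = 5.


Step 1: Pole of order 2 at z = 5
Step 2: Res = lim d/dz [(z - 5)^2 * f(z)] as z -> 5
Step 3: (z - 5)^2 * f(z) = 14z - 8
Step 4: d/dz[14z - 8] = 14

14


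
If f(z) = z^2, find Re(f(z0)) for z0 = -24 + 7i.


Step 1: z0 = -24 + 7i
Step 2: z0^2 = (-24)^2 - 7^2 - 336i
Step 3: real part = 576 - 49 = 527

527


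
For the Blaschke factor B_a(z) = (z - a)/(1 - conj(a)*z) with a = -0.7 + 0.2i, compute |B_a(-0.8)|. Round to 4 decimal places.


Step 1: Numerator z0 - a = -0.8 - (-0.7 + 0.2i) = -0.1 - 0.2i
Step 2: Denominator 1 - conj(a)*z0 = 1 - (-0.7 - 0.2i)*(-0.8) = 0.44 - 0.16i
Step 3: |z0 - a|^2 = (-0.1)^2 + (-0.2)^2 = 0.05; |1 - conj(a)*z0|^2 = 0.44^2 + (-0.16)^2 = 0.2192
Step 4: |B_a(-0.8)| = sqrt(0.05 / 0.2192) = sqrt(0.228102)
Step 5: = 0.4776

0.4776


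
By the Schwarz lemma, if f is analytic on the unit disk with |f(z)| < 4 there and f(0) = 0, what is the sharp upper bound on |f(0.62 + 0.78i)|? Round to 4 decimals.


Step 1: g = f/4 maps D -> D with g(0) = 0, so by the Schwarz lemma |g(z)| <= |z|, i.e. |f(z)| <= 4|z|; this is sharp (f(z) = 4z).
Step 2: |z0|^2 = 0.62^2 + 0.78^2 = 0.9928
Step 3: |z0| = sqrt(0.9928) = 0.996393
Step 4: Best bound = 4 * |z0| = 4 * 0.996393 = 3.9856

3.9856


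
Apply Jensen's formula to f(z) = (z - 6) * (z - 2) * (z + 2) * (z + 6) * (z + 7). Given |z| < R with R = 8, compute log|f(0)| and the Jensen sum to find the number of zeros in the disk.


Jensen's formula: (1/2pi)*integral log|f(Re^it)|dt = log|f(0)| + sum_{|a_k|<R} log(R/|a_k|)
Step 1: f(0) = (-6) * (-2) * 2 * 6 * 7 = 1008
Step 2: log|f(0)| = log|6| + log|2| + log|-2| + log|-6| + log|-7| = 6.9157
Step 3: Zeros inside |z| < 8: 6, 2, -2, -6, -7
Step 4: Jensen sum = log(8/6) + log(8/2) + log(8/2) + log(8/6) + log(8/7) = 3.4815
Step 5: n(R) = number of terms in the Jensen sum = count of zeros inside |z| < 8 = 5

5


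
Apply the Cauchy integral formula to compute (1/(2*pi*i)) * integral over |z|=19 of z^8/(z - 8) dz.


Step 1: f(z) = z^8, a = 8 is inside |z| = 19
Step 2: By Cauchy integral formula: (1/(2pi*i)) * integral = f(a)
Step 3: f(8) = 8^8 = 16777216

16777216


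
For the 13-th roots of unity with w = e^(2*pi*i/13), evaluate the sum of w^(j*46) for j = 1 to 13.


Step 1: The sum sum_{j=1}^{n} w^(k*j) equals n if n | k, else 0.
Step 2: Here n = 13, k = 46
Step 3: Does n divide k? 13 | 46 -> False
Step 4: Sum = 0

0


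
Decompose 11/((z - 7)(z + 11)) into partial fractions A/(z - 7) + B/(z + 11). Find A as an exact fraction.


Step 1: Multiply both sides by (z - 7) and set z = 7
Step 2: A = 11 / (7 + 11)
Step 3: A = 11 / 18
Step 4: A = 11/18

11/18


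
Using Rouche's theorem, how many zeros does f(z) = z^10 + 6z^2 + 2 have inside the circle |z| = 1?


Step 1: On |z| = 1 the three terms have sizes |z^10| = 1^10 = 1, |6z^2| = 6*1^2 = 6, |2| = 2
Step 2: The dominant term is g(z) = 6z^2; let h(z) = z^10 + 2 so f = g + h
Step 3: On |z| = 1: |g| = 6 and |h| <= 1 + 2 = 3
Step 4: Since 6 > 3, |h| < |g| on |z| = 1, so by Rouche f has the same number of zeros as g inside |z| < 1
Step 5: g(z) = 6z^2 has 2 zeros (at the origin, multiplicity 2) inside |z| < 1. Answer = 2

2


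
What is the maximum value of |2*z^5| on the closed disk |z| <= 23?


Step 1: On |z| = 23, |f(z)| = 2 * |z|^5 = 2 * 23^5
Step 2: By maximum modulus principle, maximum is on boundary.
Step 3: Maximum = 2 * 6436343 = 12872686

12872686


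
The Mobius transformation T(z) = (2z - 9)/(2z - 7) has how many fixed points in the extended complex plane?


Step 1: Fixed points satisfy T(z) = z
Step 2: 2z^2 - 9z + 9 = 0
Step 3: Discriminant = (-9)^2 - 4*2*9 = 9
Step 4: Number of fixed points = 2

2


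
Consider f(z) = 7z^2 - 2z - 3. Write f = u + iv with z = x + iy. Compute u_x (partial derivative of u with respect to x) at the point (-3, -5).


Step 1: f(z) = 7(x+iy)^2 - 2(x+iy) - 3
Step 2: u = 7(x^2 - y^2) - 2x - 3
Step 3: u_x = 14x - 2
Step 4: At (-3, -5): u_x = -42 - 2 = -44

-44


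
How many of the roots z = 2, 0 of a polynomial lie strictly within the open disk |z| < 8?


Step 1: Check each root:
  z = 2: |2| = 2 < 8
  z = 0: |0| = 0 < 8
Step 2: Count = 2

2


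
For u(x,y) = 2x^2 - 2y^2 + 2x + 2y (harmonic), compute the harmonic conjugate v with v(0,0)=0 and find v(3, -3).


Step 1: v_x = -u_y = 4y - 2
Step 2: v_y = u_x = 4x + 2
Step 3: v = 4xy - 2x + 2y + C
Step 4: v(0,0) = 0 => C = 0
Step 5: v(3, -3) = -48

-48


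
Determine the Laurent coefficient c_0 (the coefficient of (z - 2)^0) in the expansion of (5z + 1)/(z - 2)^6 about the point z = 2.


Step 1: Write the numerator in powers of (z - 2): 5z + 1 = 5(z - 2) + (5*2 + 1) = 5(z - 2) + 11
Step 2: Divide by (z - 2)^6: f(z) = 11(z - 2)^(-6) + 5(z - 2)^(-5)
Step 3: This finite sum is the Laurent series of f about z = 2.
Step 4: Only the powers -6 and -5 appear, so the coefficient of (z - 2)^0 = 0

0


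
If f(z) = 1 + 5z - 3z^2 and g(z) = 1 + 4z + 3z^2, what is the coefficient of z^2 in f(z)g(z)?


Step 1: z^2 term in f*g comes from: (1)*(3z^2) + (5z)*(4z) + (-3z^2)*(1)
Step 2: = 3 + 20 - 3
Step 3: = 20

20


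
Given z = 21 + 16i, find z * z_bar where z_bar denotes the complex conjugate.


Step 1: conj(z) = 21 - 16i
Step 2: z * conj(z) = 21^2 + 16^2
Step 3: = 441 + 256 = 697

697


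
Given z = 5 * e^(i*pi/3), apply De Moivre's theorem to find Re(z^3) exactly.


Step 1: By De Moivre's theorem, z^3 = 5^3 * e^(i*3*pi/3) = 125 * (cos(pi) + i*sin(pi))
Step 2: |z|^3 = 5^3 = 125
Step 3: The angle pi already lies in [0, 2*pi)
Step 4: cos(pi) = -1
Step 5: Re(z^3) = 125 * (-1) = -125

-125


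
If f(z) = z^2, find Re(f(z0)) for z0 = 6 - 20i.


Step 1: z0 = 6 - 20i
Step 2: z0^2 = 6^2 - (-20)^2 - 240i
Step 3: real part = 36 - 400 = -364

-364


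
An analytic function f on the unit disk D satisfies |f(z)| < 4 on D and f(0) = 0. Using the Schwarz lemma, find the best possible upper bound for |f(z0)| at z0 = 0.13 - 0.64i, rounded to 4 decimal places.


Step 1: g = f/4 maps D -> D with g(0) = 0, so by the Schwarz lemma |g(z)| <= |z|, i.e. |f(z)| <= 4|z|; this is sharp (f(z) = 4z).
Step 2: |z0|^2 = 0.13^2 + (-0.64)^2 = 0.4265
Step 3: |z0| = sqrt(0.4265) = 0.65307
Step 4: Best bound = 4 * |z0| = 4 * 0.65307 = 2.6123

2.6123


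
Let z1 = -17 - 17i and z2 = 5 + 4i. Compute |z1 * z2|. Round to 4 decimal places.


Step 1: |z1| = sqrt((-17)^2 + (-17)^2) = sqrt(578)
Step 2: |z2| = sqrt(5^2 + 4^2) = sqrt(41)
Step 3: |z1*z2| = |z1|*|z2| = sqrt(578) * sqrt(41) = sqrt(578 * 41) = sqrt(23698)
Step 4: = 153.9415

153.9415


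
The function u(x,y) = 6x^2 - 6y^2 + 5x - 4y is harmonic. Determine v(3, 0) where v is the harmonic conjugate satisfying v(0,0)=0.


Step 1: v_x = -u_y = 12y + 4
Step 2: v_y = u_x = 12x + 5
Step 3: v = 12xy + 4x + 5y + C
Step 4: v(0,0) = 0 => C = 0
Step 5: v(3, 0) = 12

12


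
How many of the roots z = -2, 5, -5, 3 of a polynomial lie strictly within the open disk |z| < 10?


Step 1: Check each root:
  z = -2: |-2| = 2 < 10
  z = 5: |5| = 5 < 10
  z = -5: |-5| = 5 < 10
  z = 3: |3| = 3 < 10
Step 2: Count = 4

4


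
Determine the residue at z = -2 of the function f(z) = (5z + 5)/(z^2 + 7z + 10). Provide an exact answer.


Step 1: Q(z) = z^2 + 7z + 10 = (z + 2)(z + 5)
Step 2: Q'(z) = 2z + 7
Step 3: Q'(-2) = 3, P(-2) = -5
Step 4: Res = P(-2)/Q'(-2) = -5/3 = -5/3

-5/3


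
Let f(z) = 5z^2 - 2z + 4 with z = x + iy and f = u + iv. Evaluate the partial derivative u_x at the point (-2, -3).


Step 1: f(z) = 5(x+iy)^2 - 2(x+iy) + 4
Step 2: u = 5(x^2 - y^2) - 2x + 4
Step 3: u_x = 10x - 2
Step 4: At (-2, -3): u_x = -20 - 2 = -22

-22
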